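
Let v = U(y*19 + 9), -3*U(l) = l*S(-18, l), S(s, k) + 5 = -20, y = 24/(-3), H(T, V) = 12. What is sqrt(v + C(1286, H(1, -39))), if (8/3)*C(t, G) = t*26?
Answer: sqrt(408486)/6 ≈ 106.52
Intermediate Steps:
y = -8 (y = 24*(-1/3) = -8)
C(t, G) = 39*t/4 (C(t, G) = 3*(t*26)/8 = 3*(26*t)/8 = 39*t/4)
S(s, k) = -25 (S(s, k) = -5 - 20 = -25)
U(l) = 25*l/3 (U(l) = -l*(-25)/3 = -(-25)*l/3 = 25*l/3)
v = -3575/3 (v = 25*(-8*19 + 9)/3 = 25*(-152 + 9)/3 = (25/3)*(-143) = -3575/3 ≈ -1191.7)
sqrt(v + C(1286, H(1, -39))) = sqrt(-3575/3 + (39/4)*1286) = sqrt(-3575/3 + 25077/2) = sqrt(68081/6) = sqrt(408486)/6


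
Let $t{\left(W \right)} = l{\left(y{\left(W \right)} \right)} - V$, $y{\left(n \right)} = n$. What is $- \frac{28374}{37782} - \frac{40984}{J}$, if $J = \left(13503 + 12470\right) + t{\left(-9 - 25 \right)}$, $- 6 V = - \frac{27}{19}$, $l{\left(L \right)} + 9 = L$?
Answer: $- \frac{14466527723}{6204629307} \approx -2.3316$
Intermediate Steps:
$l{\left(L \right)} = -9 + L$
$V = \frac{9}{38}$ ($V = - \frac{\left(-27\right) \frac{1}{19}}{6} = \left(- \frac{1}{6}\right) \left(- \frac{27}{19}\right) = \frac{9}{38} \approx 0.23684$)
$t{\left(W \right)} = - \frac{351}{38} + W$ ($t{\left(W \right)} = \left(-9 + W\right) - \frac{9}{38} = - \frac{351}{38} + W$)
$J = \frac{985331}{38}$ ($J = \left(13503 + 12470\right) - \frac{1643}{38} = 25973 - \frac{1643}{38} = \frac{985331}{38} \approx 25930.0$)
$- \frac{28374}{37782} - \frac{40984}{J} = - \frac{28374}{37782} - \frac{40984}{\frac{985331}{38}} = \left(-28374\right) \frac{1}{37782} - \frac{1557392}{985331} = - \frac{4729}{6297} - \frac{1557392}{985331} = - \frac{14466527723}{6204629307}$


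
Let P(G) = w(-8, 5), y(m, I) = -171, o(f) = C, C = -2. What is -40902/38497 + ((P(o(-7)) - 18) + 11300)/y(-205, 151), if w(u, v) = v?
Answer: -441509881/6582987 ≈ -67.068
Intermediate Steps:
o(f) = -2
P(G) = 5
-40902/38497 + ((P(o(-7)) - 18) + 11300)/y(-205, 151) = -40902/38497 + ((5 - 18) + 11300)/(-171) = -40902*1/38497 + (-13 + 11300)*(-1/171) = -40902/38497 + 11287*(-1/171) = -40902/38497 - 11287/171 = -441509881/6582987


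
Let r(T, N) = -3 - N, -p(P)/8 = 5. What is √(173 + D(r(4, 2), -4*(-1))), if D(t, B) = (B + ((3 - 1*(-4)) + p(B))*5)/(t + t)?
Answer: √18910/10 ≈ 13.751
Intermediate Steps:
p(P) = -40 (p(P) = -8*5 = -40)
D(t, B) = (-165 + B)/(2*t) (D(t, B) = (B + ((3 - 1*(-4)) - 40)*5)/(t + t) = (B + ((3 + 4) - 40)*5)/((2*t)) = (B + (7 - 40)*5)*(1/(2*t)) = (B - 33*5)*(1/(2*t)) = (B - 165)*(1/(2*t)) = (-165 + B)*(1/(2*t)) = (-165 + B)/(2*t))
√(173 + D(r(4, 2), -4*(-1))) = √(173 + (-165 - 4*(-1))/(2*(-3 - 1*2))) = √(173 + (-165 + 4)/(2*(-3 - 2))) = √(173 + (½)*(-161)/(-5)) = √(173 + (½)*(-⅕)*(-161)) = √(173 + 161/10) = √(1891/10) = √18910/10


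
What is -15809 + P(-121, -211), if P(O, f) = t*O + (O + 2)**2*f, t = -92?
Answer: -2992648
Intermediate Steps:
P(O, f) = -92*O + f*(2 + O)**2 (P(O, f) = -92*O + (O + 2)**2*f = -92*O + (2 + O)**2*f = -92*O + f*(2 + O)**2)
-15809 + P(-121, -211) = -15809 + (-92*(-121) - 211*(2 - 121)**2) = -15809 + (11132 - 211*(-119)**2) = -15809 + (11132 - 211*14161) = -15809 + (11132 - 2987971) = -15809 - 2976839 = -2992648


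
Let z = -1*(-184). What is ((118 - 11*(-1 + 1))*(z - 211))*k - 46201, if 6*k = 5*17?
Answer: -91336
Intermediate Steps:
k = 85/6 (k = (5*17)/6 = (1/6)*85 = 85/6 ≈ 14.167)
z = 184
((118 - 11*(-1 + 1))*(z - 211))*k - 46201 = ((118 - 11*(-1 + 1))*(184 - 211))*(85/6) - 46201 = ((118 - 11*0)*(-27))*(85/6) - 46201 = ((118 + 0)*(-27))*(85/6) - 46201 = (118*(-27))*(85/6) - 46201 = -3186*85/6 - 46201 = -45135 - 46201 = -91336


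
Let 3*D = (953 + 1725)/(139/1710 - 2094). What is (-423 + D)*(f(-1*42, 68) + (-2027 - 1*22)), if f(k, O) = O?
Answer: 3003435073023/3580601 ≈ 8.3881e+5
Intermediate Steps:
D = -1526460/3580601 (D = ((953 + 1725)/(139/1710 - 2094))/3 = (2678/(139*(1/1710) - 2094))/3 = (2678/(139/1710 - 2094))/3 = (2678/(-3580601/1710))/3 = (2678*(-1710/3580601))/3 = (⅓)*(-4579380/3580601) = -1526460/3580601 ≈ -0.42631)
(-423 + D)*(f(-1*42, 68) + (-2027 - 1*22)) = (-423 - 1526460/3580601)*(68 + (-2027 - 1*22)) = -1516120683*(68 + (-2027 - 22))/3580601 = -1516120683*(68 - 2049)/3580601 = -1516120683/3580601*(-1981) = 3003435073023/3580601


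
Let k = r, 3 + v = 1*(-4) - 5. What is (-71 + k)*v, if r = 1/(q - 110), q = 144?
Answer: 14478/17 ≈ 851.65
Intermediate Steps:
r = 1/34 (r = 1/(144 - 110) = 1/34 ≈ 0.029412)
v = -12 (v = -3 + (1*(-4) - 5) = -3 + (-4 - 5) = -3 - 9 = -12)
k = 1/34 ≈ 0.029412
(-71 + k)*v = (-71 + 1/34)*(-12) = -2413/34*(-12) = 14478/17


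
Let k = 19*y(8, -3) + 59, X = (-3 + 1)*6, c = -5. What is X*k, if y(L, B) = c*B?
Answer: -4128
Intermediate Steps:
X = -12 (X = -2*6 = -12)
y(L, B) = -5*B
k = 344 (k = 19*(-5*(-3)) + 59 = 19*15 + 59 = 285 + 59 = 344)
X*k = -12*344 = -4128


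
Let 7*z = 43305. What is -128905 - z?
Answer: -945640/7 ≈ -1.3509e+5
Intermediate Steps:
z = 43305/7 (z = (1/7)*43305 = 43305/7 ≈ 6186.4)
-128905 - z = -128905 - 1*43305/7 = -128905 - 43305/7 = -945640/7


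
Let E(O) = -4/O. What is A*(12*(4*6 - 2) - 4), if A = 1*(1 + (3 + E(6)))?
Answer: 2600/3 ≈ 866.67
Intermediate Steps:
A = 10/3 (A = 1*(1 + (3 - 4/6)) = 1*(1 + (3 - 4*⅙)) = 1*(1 + (3 - ⅔)) = 1*(1 + 7/3) = 1*(10/3) = 10/3 ≈ 3.3333)
A*(12*(4*6 - 2) - 4) = 10*(12*(4*6 - 2) - 4)/3 = 10*(12*(24 - 2) - 4)/3 = 10*(12*22 - 4)/3 = 10*(264 - 4)/3 = (10/3)*260 = 2600/3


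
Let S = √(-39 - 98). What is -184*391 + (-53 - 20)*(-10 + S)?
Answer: -71214 - 73*I*√137 ≈ -71214.0 - 854.44*I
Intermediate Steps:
S = I*√137 (S = √(-137) = I*√137 ≈ 11.705*I)
-184*391 + (-53 - 20)*(-10 + S) = -184*391 + (-53 - 20)*(-10 + I*√137) = -71944 - 73*(-10 + I*√137) = -71944 + (730 - 73*I*√137) = -71214 - 73*I*√137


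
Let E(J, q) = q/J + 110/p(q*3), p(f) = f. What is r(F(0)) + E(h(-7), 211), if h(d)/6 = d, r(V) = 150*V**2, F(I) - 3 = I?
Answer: 3973573/2954 ≈ 1345.2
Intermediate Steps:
F(I) = 3 + I
h(d) = 6*d
E(J, q) = 110/(3*q) + q/J (E(J, q) = q/J + 110/((q*3)) = q/J + 110/((3*q)) = q/J + 110*(1/(3*q)) = q/J + 110/(3*q) = 110/(3*q) + q/J)
r(F(0)) + E(h(-7), 211) = 150*(3 + 0)**2 + ((110/3)/211 + 211/((6*(-7)))) = 150*3**2 + ((110/3)*(1/211) + 211/(-42)) = 150*9 + (110/633 + 211*(-1/42)) = 1350 + (110/633 - 211/42) = 1350 - 14327/2954 = 3973573/2954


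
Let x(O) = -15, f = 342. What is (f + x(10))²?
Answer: 106929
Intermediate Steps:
(f + x(10))² = (342 - 15)² = 327² = 106929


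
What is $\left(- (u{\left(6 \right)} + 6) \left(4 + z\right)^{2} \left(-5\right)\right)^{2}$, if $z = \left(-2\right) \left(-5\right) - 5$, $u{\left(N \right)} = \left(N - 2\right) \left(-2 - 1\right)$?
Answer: $5904900$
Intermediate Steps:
$u{\left(N \right)} = 6 - 3 N$ ($u{\left(N \right)} = \left(-2 + N\right) \left(-3\right) = 6 - 3 N$)
$z = 5$ ($z = 10 - 5 = 5$)
$\left(- (u{\left(6 \right)} + 6) \left(4 + z\right)^{2} \left(-5\right)\right)^{2} = \left(- (\left(6 - 18\right) + 6) \left(4 + 5\right)^{2} \left(-5\right)\right)^{2} = \left(- (\left(6 - 18\right) + 6) 9^{2} \left(-5\right)\right)^{2} = \left(- (-12 + 6) 81 \left(-5\right)\right)^{2} = \left(\left(-1\right) \left(-6\right) 81 \left(-5\right)\right)^{2} = \left(6 \cdot 81 \left(-5\right)\right)^{2} = \left(486 \left(-5\right)\right)^{2} = \left(-2430\right)^{2} = 5904900$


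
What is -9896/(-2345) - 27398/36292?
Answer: 147448661/42552370 ≈ 3.4651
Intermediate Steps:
-9896/(-2345) - 27398/36292 = -9896*(-1/2345) - 27398*1/36292 = 9896/2345 - 13699/18146 = 147448661/42552370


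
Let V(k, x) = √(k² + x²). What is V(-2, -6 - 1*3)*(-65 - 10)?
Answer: -75*√85 ≈ -691.47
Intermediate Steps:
V(-2, -6 - 1*3)*(-65 - 10) = √((-2)² + (-6 - 1*3)²)*(-65 - 10) = √(4 + (-6 - 3)²)*(-75) = √(4 + (-9)²)*(-75) = √(4 + 81)*(-75) = √85*(-75) = -75*√85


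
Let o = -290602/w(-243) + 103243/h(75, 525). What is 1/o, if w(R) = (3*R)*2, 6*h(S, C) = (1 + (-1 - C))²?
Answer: 455625/91837127 ≈ 0.0049612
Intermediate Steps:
h(S, C) = C²/6 (h(S, C) = (1 + (-1 - C))²/6 = (-C)²/6 = C²/6)
w(R) = 6*R
o = 91837127/455625 (o = -290602/(6*(-243)) + 103243/(((⅙)*525²)) = -290602/(-1458) + 103243/(((⅙)*275625)) = -290602*(-1/1458) + 103243/(91875/2) = 145301/729 + 103243*(2/91875) = 145301/729 + 4214/1875 = 91837127/455625 ≈ 201.56)
1/o = 1/(91837127/455625) = 455625/91837127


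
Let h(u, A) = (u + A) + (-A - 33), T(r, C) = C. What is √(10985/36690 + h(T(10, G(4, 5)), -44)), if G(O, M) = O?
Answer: I*√1545419490/7338 ≈ 5.3573*I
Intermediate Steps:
h(u, A) = -33 + u (h(u, A) = (A + u) + (-33 - A) = -33 + u)
√(10985/36690 + h(T(10, G(4, 5)), -44)) = √(10985/36690 + (-33 + 4)) = √(10985*(1/36690) - 29) = √(2197/7338 - 29) = √(-210605/7338) = I*√1545419490/7338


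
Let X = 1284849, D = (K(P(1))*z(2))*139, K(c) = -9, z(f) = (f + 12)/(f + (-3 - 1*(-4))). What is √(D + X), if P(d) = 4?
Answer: 47*√579 ≈ 1130.9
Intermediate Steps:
z(f) = (12 + f)/(1 + f) (z(f) = (12 + f)/(f + (-3 + 4)) = (12 + f)/(f + 1) = (12 + f)/(1 + f))
D = -5838 (D = -9*(12 + 2)/(1 + 2)*139 = -9*14/3*139 = -42*139 = -5838)
√(D + X) = √(-5838 + 1284849) = √1279011 = 47*√579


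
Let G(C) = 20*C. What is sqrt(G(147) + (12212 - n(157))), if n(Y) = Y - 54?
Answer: sqrt(15049) ≈ 122.67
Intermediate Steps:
n(Y) = -54 + Y
sqrt(G(147) + (12212 - n(157))) = sqrt(20*147 + (12212 - (-54 + 157))) = sqrt(2940 + (12212 - 1*103)) = sqrt(2940 + (12212 - 103)) = sqrt(2940 + 12109) = sqrt(15049)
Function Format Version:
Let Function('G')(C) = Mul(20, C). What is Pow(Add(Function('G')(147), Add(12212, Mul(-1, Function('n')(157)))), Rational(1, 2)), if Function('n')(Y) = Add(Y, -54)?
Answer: Pow(15049, Rational(1, 2)) ≈ 122.67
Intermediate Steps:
Function('n')(Y) = Add(-54, Y)
Pow(Add(Function('G')(147), Add(12212, Mul(-1, Function('n')(157)))), Rational(1, 2)) = Pow(Add(Mul(20, 147), Add(12212, Mul(-1, Add(-54, 157)))), Rational(1, 2)) = Pow(Add(2940, Add(12212, Mul(-1, 103))), Rational(1, 2)) = Pow(Add(2940, Add(12212, -103)), Rational(1, 2)) = Pow(Add(2940, 12109), Rational(1, 2)) = Pow(15049, Rational(1, 2))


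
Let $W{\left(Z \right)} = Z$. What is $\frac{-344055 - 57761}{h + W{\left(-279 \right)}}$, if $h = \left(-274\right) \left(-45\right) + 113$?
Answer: $- \frac{100454}{3041} \approx -33.033$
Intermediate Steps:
$h = 12443$ ($h = 12330 + 113 = 12443$)
$\frac{-344055 - 57761}{h + W{\left(-279 \right)}} = \frac{-344055 - 57761}{12443 - 279} = - \frac{401816}{12164} = \left(-401816\right) \frac{1}{12164} = - \frac{100454}{3041}$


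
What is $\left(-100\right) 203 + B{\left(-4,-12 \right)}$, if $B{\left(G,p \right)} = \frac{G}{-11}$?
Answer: $- \frac{223296}{11} \approx -20300.0$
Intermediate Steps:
$B{\left(G,p \right)} = - \frac{G}{11}$ ($B{\left(G,p \right)} = G \left(- \frac{1}{11}\right) = - \frac{G}{11}$)
$\left(-100\right) 203 + B{\left(-4,-12 \right)} = \left(-100\right) 203 - - \frac{4}{11} = -20300 + \frac{4}{11} = - \frac{223296}{11}$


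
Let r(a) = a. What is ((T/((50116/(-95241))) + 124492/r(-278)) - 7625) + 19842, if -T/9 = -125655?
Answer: -14889366710233/6966124 ≈ -2.1374e+6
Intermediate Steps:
T = 1130895 (T = -9*(-125655) = 1130895)
((T/((50116/(-95241))) + 124492/r(-278)) - 7625) + 19842 = ((1130895/((50116/(-95241))) + 124492/(-278)) - 7625) + 19842 = ((1130895/((50116*(-1/95241))) + 124492*(-1/278)) - 7625) + 19842 = ((1130895/(-50116/95241) - 62246/139) - 7625) + 19842 = ((1130895*(-95241/50116) - 62246/139) - 7625) + 19842 = ((-107707570695/50116 - 62246/139) - 7625) + 19842 = (-14974471847141/6966124 - 7625) + 19842 = -15027588542641/6966124 + 19842 = -14889366710233/6966124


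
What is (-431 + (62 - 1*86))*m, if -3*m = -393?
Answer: -59605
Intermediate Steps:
m = 131 (m = -⅓*(-393) = 131)
(-431 + (62 - 1*86))*m = (-431 + (62 - 1*86))*131 = (-431 + (62 - 86))*131 = (-431 - 24)*131 = -455*131 = -59605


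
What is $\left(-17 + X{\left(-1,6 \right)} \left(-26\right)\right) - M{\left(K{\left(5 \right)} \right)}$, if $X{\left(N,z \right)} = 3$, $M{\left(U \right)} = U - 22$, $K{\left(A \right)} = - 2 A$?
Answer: $-63$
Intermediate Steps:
$M{\left(U \right)} = -22 + U$ ($M{\left(U \right)} = U - 22 = -22 + U$)
$\left(-17 + X{\left(-1,6 \right)} \left(-26\right)\right) - M{\left(K{\left(5 \right)} \right)} = \left(-17 + 3 \left(-26\right)\right) - \left(-22 - 10\right) = \left(-17 - 78\right) - \left(-22 - 10\right) = -95 - -32 = -95 + 32 = -63$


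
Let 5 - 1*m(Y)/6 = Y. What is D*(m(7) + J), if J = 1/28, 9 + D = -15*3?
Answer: 9045/14 ≈ 646.07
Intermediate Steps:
m(Y) = 30 - 6*Y
D = -54 (D = -9 - 15*3 = -9 - 45 = -54)
J = 1/28 ≈ 0.035714
D*(m(7) + J) = -54*((30 - 6*7) + 1/28) = -54*((30 - 42) + 1/28) = -54*(-12 + 1/28) = -54*(-335/28) = 9045/14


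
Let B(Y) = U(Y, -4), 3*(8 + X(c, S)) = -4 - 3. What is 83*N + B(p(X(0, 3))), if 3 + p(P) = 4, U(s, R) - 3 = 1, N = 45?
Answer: 3739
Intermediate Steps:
X(c, S) = -31/3 (X(c, S) = -8 + (-4 - 3)/3 = -8 + (⅓)*(-7) = -8 - 7/3 = -31/3)
U(s, R) = 4 (U(s, R) = 3 + 1 = 4)
p(P) = 1 (p(P) = -3 + 4 = 1)
B(Y) = 4
83*N + B(p(X(0, 3))) = 83*45 + 4 = 3735 + 4 = 3739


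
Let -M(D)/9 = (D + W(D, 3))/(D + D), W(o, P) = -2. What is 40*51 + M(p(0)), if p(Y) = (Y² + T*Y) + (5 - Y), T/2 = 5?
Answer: 20373/10 ≈ 2037.3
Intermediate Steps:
T = 10 (T = 2*5 = 10)
p(Y) = 5 + Y² + 9*Y (p(Y) = (Y² + 10*Y) + (5 - Y) = 5 + Y² + 9*Y)
M(D) = -9*(-2 + D)/(2*D) (M(D) = -9*(D - 2)/(D + D) = -9*(-2 + D)/(2*D))
40*51 + M(p(0)) = 40*51 + (-9/2 + 9/(5 + 0² + 9*0)) = 2040 + (-9/2 + 9/(5 + 0 + 0)) = 2040 + (-9/2 + 9/5) = 2040 - 27/10 = 20373/10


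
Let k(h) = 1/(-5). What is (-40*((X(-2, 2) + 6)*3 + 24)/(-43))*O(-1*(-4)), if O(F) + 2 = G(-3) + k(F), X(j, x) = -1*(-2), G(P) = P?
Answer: -9984/43 ≈ -232.19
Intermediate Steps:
X(j, x) = 2
k(h) = -⅕
O(F) = -26/5 (O(F) = -2 + (-3 - ⅕) = -2 - 16/5 = -26/5)
(-40*((X(-2, 2) + 6)*3 + 24)/(-43))*O(-1*(-4)) = -40*((2 + 6)*3 + 24)/(-43)*(-26/5) = -40*(8*3 + 24)*(-1)/43*(-26/5) = -40*(24 + 24)*(-1)/43*(-26/5) = -1920*(-1)/43*(-26/5) = -40*(-48/43)*(-26/5) = (1920/43)*(-26/5) = -9984/43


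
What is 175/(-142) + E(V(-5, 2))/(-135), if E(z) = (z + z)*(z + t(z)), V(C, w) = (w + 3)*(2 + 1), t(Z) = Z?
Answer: -3365/426 ≈ -7.8991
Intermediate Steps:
V(C, w) = 9 + 3*w (V(C, w) = (3 + w)*3 = 9 + 3*w)
E(z) = 4*z² (E(z) = (z + z)*(z + z) = (2*z)*(2*z) = 4*z²)
175/(-142) + E(V(-5, 2))/(-135) = 175/(-142) + (4*(9 + 3*2)²)/(-135) = 175*(-1/142) + (4*(9 + 6)²)*(-1/135) = -175/142 + (4*15²)*(-1/135) = -175/142 + (4*225)*(-1/135) = -175/142 + 900*(-1/135) = -175/142 - 20/3 = -3365/426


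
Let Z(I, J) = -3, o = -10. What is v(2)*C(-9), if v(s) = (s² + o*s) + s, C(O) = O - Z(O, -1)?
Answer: 84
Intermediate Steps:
C(O) = 3 + O (C(O) = O - 1*(-3) = O + 3 = 3 + O)
v(s) = s² - 9*s (v(s) = (s² - 10*s) + s = s² - 9*s)
v(2)*C(-9) = (2*(-9 + 2))*(3 - 9) = (2*(-7))*(-6) = -14*(-6) = 84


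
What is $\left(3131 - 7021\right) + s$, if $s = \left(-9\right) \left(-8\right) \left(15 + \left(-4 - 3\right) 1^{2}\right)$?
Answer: $-3314$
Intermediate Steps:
$s = 576$ ($s = 72 \left(15 - 7\right) = 72 \cdot 8 = 576$)
$\left(3131 - 7021\right) + s = \left(3131 - 7021\right) + 576 = -3890 + 576 = -3314$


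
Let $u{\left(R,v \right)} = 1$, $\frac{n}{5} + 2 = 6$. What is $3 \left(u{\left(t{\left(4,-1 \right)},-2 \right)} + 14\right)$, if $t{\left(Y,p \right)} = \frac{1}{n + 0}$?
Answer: $45$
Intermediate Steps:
$n = 20$ ($n = -10 + 5 \cdot 6 = -10 + 30 = 20$)
$t{\left(Y,p \right)} = \frac{1}{20}$ ($t{\left(Y,p \right)} = \frac{1}{20 + 0} = \frac{1}{20}$)
$3 \left(u{\left(t{\left(4,-1 \right)},-2 \right)} + 14\right) = 3 \left(1 + 14\right) = 3 \cdot 15 = 45$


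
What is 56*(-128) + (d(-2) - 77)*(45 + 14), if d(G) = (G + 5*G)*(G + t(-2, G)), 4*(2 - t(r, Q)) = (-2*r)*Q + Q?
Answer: -13481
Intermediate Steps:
t(r, Q) = 2 - Q/4 + Q*r/2 (t(r, Q) = 2 - ((-2*r)*Q + Q)/4 = 2 - (-2*Q*r + Q)/4 = 2 - (Q - 2*Q*r)/4 = 2 + (-Q/4 + Q*r/2) = 2 - Q/4 + Q*r/2)
d(G) = 6*G*(2 - G/4) (d(G) = (G + 5*G)*(G + (2 - G/4 + (½)*G*(-2))) = (6*G)*(G + (2 - G/4 - G)) = (6*G)*(G + (2 - 5*G/4)) = (6*G)*(2 - G/4) = 6*G*(2 - G/4))
56*(-128) + (d(-2) - 77)*(45 + 14) = 56*(-128) + ((3/2)*(-2)*(8 - 1*(-2)) - 77)*(45 + 14) = -7168 + ((3/2)*(-2)*(8 + 2) - 77)*59 = -7168 + ((3/2)*(-2)*10 - 77)*59 = -7168 + (-30 - 77)*59 = -7168 - 107*59 = -7168 - 6313 = -13481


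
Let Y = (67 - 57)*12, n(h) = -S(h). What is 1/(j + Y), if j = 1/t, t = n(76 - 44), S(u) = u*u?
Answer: 1024/122879 ≈ 0.0083334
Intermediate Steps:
S(u) = u**2
n(h) = -h**2
t = -1024 (t = -(76 - 44)**2 = -1*32**2 = -1*1024 = -1024)
Y = 120 (Y = 10*12 = 120)
j = -1/1024 (j = 1/(-1024) = -1/1024 ≈ -0.00097656)
1/(j + Y) = 1/(-1/1024 + 120) = 1/(122879/1024) = 1024/122879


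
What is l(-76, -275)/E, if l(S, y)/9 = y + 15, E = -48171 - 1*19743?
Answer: 130/3773 ≈ 0.034455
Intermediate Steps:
E = -67914 (E = -48171 - 19743 = -67914)
l(S, y) = 135 + 9*y (l(S, y) = 9*(y + 15) = 9*(15 + y) = 135 + 9*y)
l(-76, -275)/E = (135 + 9*(-275))/(-67914) = (135 - 2475)*(-1/67914) = -2340*(-1/67914) = 130/3773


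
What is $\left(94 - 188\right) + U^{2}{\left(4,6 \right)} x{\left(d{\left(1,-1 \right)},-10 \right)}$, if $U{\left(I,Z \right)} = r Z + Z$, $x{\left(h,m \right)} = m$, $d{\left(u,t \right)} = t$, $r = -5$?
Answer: $-5854$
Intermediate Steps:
$U{\left(I,Z \right)} = - 4 Z$ ($U{\left(I,Z \right)} = - 5 Z + Z = - 4 Z$)
$\left(94 - 188\right) + U^{2}{\left(4,6 \right)} x{\left(d{\left(1,-1 \right)},-10 \right)} = \left(94 - 188\right) + \left(\left(-4\right) 6\right)^{2} \left(-10\right) = \left(94 - 188\right) + \left(-24\right)^{2} \left(-10\right) = -94 + 576 \left(-10\right) = -94 - 5760 = -5854$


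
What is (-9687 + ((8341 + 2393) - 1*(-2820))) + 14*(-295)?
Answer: -263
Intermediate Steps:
(-9687 + ((8341 + 2393) - 1*(-2820))) + 14*(-295) = (-9687 + (10734 + 2820)) - 4130 = (-9687 + 13554) - 4130 = 3867 - 4130 = -263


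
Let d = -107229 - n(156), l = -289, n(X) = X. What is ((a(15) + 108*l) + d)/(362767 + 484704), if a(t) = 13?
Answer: -138584/847471 ≈ -0.16353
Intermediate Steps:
d = -107385 (d = -107229 - 1*156 = -107229 - 156 = -107385)
((a(15) + 108*l) + d)/(362767 + 484704) = ((13 + 108*(-289)) - 107385)/(362767 + 484704) = ((13 - 31212) - 107385)/847471 = (-31199 - 107385)*(1/847471) = -138584*1/847471 = -138584/847471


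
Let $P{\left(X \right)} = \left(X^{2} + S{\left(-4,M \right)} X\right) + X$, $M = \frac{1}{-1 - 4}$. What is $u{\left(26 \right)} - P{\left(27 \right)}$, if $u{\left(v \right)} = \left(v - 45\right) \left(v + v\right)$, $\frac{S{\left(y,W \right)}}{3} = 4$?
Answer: $-2068$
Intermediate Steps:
$M = - \frac{1}{5}$ ($M = \frac{1}{-5} = - \frac{1}{5} \approx -0.2$)
$S{\left(y,W \right)} = 12$ ($S{\left(y,W \right)} = 3 \cdot 4 = 12$)
$P{\left(X \right)} = X^{2} + 13 X$ ($P{\left(X \right)} = \left(X^{2} + 12 X\right) + X = X^{2} + 13 X$)
$u{\left(v \right)} = 2 v \left(-45 + v\right)$ ($u{\left(v \right)} = \left(-45 + v\right) 2 v = 2 v \left(-45 + v\right)$)
$u{\left(26 \right)} - P{\left(27 \right)} = 2 \cdot 26 \left(-45 + 26\right) - 27 \left(13 + 27\right) = 2 \cdot 26 \left(-19\right) - 27 \cdot 40 = -988 - 1080 = -2068$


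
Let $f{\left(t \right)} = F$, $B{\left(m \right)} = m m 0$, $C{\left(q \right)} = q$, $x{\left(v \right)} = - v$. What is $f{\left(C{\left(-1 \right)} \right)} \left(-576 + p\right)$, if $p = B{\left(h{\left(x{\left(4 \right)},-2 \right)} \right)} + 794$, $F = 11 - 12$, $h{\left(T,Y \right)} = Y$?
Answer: $-218$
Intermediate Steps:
$F = -1$
$B{\left(m \right)} = 0$ ($B{\left(m \right)} = m^{2} \cdot 0 = 0$)
$f{\left(t \right)} = -1$
$p = 794$ ($p = 0 + 794 = 794$)
$f{\left(C{\left(-1 \right)} \right)} \left(-576 + p\right) = - (-576 + 794) = \left(-1\right) 218 = -218$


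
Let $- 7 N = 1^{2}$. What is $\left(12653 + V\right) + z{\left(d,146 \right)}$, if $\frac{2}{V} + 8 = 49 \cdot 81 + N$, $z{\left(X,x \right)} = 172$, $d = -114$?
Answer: $\frac{177792982}{13863} \approx 12825.0$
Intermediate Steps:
$N = - \frac{1}{7}$ ($N = - \frac{1^{2}}{7} = \left(- \frac{1}{7}\right) 1 = - \frac{1}{7} \approx -0.14286$)
$V = \frac{7}{13863}$ ($V = \frac{2}{-8 + \left(49 \cdot 81 - \frac{1}{7}\right)} = \frac{2}{-8 + \left(3969 - \frac{1}{7}\right)} = \frac{2}{-8 + \frac{27782}{7}} = \frac{2}{\frac{27726}{7}} = 2 \cdot \frac{7}{27726} = \frac{7}{13863} \approx 0.00050494$)
$\left(12653 + V\right) + z{\left(d,146 \right)} = \left(12653 + \frac{7}{13863}\right) + 172 = \frac{175408546}{13863} + 172 = \frac{177792982}{13863}$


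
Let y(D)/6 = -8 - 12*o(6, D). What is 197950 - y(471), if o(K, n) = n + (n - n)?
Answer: 231910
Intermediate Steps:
o(K, n) = n (o(K, n) = n + 0 = n)
y(D) = -48 - 72*D (y(D) = 6*(-8 - 12*D) = -48 - 72*D)
197950 - y(471) = 197950 - (-48 - 72*471) = 197950 - (-48 - 33912) = 197950 - 1*(-33960) = 197950 + 33960 = 231910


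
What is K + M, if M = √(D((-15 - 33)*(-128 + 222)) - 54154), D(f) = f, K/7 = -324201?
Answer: -2269407 + I*√58666 ≈ -2.2694e+6 + 242.21*I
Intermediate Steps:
K = -2269407 (K = 7*(-324201) = -2269407)
M = I*√58666 (M = √((-15 - 33)*(-128 + 222) - 54154) = √(-48*94 - 54154) = √(-4512 - 54154) = √(-58666) = I*√58666 ≈ 242.21*I)
K + M = -2269407 + I*√58666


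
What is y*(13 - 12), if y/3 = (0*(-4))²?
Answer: 0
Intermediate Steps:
y = 0 (y = 3*(0*(-4))² = 3*0² = 3*0 = 0)
y*(13 - 12) = 0*(13 - 12) = 0*1 = 0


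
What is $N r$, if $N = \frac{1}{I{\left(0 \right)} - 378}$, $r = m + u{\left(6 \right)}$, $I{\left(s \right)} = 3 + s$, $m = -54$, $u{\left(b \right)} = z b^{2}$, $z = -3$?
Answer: $\frac{54}{125} \approx 0.432$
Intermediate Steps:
$u{\left(b \right)} = - 3 b^{2}$
$r = -162$ ($r = -54 - 3 \cdot 6^{2} = -54 - 108 = -162$)
$N = - \frac{1}{375}$ ($N = \frac{1}{\left(3 + 0\right) - 378} = \frac{1}{3 - 378} = \frac{1}{-375} = - \frac{1}{375} \approx -0.0026667$)
$N r = \left(- \frac{1}{375}\right) \left(-162\right) = \frac{54}{125}$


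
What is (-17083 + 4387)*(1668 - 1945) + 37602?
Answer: 3554394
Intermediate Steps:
(-17083 + 4387)*(1668 - 1945) + 37602 = -12696*(-277) + 37602 = 3516792 + 37602 = 3554394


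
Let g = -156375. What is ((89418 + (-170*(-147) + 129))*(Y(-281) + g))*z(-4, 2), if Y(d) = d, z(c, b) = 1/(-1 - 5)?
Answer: 2990484712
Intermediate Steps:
z(c, b) = -⅙ (z(c, b) = 1/(-6) = -⅙)
((89418 + (-170*(-147) + 129))*(Y(-281) + g))*z(-4, 2) = ((89418 + (-170*(-147) + 129))*(-281 - 156375))*(-⅙) = ((89418 + (24990 + 129))*(-156656))*(-⅙) = ((89418 + 25119)*(-156656))*(-⅙) = (114537*(-156656))*(-⅙) = -17942908272*(-⅙) = 2990484712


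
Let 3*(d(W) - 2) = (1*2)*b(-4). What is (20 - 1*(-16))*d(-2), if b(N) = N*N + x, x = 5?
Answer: 576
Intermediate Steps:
b(N) = 5 + N² (b(N) = N*N + 5 = N² + 5 = 5 + N²)
d(W) = 16 (d(W) = 2 + ((1*2)*(5 + (-4)²))/3 = 2 + (2*(5 + 16))/3 = 2 + (2*21)/3 = 2 + (⅓)*42 = 2 + 14 = 16)
(20 - 1*(-16))*d(-2) = (20 - 1*(-16))*16 = (20 + 16)*16 = 36*16 = 576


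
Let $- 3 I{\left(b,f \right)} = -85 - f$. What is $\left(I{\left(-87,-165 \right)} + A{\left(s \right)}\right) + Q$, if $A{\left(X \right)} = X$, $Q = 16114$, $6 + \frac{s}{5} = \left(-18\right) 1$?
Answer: $\frac{47902}{3} \approx 15967.0$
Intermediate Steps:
$s = -120$ ($s = -30 + 5 \left(\left(-18\right) 1\right) = -30 + 5 \left(-18\right) = -30 - 90 = -120$)
$I{\left(b,f \right)} = \frac{85}{3} + \frac{f}{3}$ ($I{\left(b,f \right)} = - \frac{-85 - f}{3} = \frac{85}{3} + \frac{f}{3}$)
$\left(I{\left(-87,-165 \right)} + A{\left(s \right)}\right) + Q = \left(\left(\frac{85}{3} + \frac{1}{3} \left(-165\right)\right) - 120\right) + 16114 = \left(\left(\frac{85}{3} - 55\right) - 120\right) + 16114 = \left(- \frac{80}{3} - 120\right) + 16114 = - \frac{440}{3} + 16114 = \frac{47902}{3}$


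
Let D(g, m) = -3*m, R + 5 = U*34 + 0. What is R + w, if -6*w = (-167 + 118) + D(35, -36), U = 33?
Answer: 6643/6 ≈ 1107.2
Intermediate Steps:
R = 1117 (R = -5 + (33*34 + 0) = -5 + (1122 + 0) = -5 + 1122 = 1117)
w = -59/6 (w = -((-167 + 118) - 3*(-36))/6 = -(-49 + 108)/6 = -⅙*59 = -59/6 ≈ -9.8333)
R + w = 1117 - 59/6 = 6643/6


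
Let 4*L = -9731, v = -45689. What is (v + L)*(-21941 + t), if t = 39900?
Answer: -3456874033/4 ≈ -8.6422e+8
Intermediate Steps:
L = -9731/4 (L = (¼)*(-9731) = -9731/4 ≈ -2432.8)
(v + L)*(-21941 + t) = (-45689 - 9731/4)*(-21941 + 39900) = -192487/4*17959 = -3456874033/4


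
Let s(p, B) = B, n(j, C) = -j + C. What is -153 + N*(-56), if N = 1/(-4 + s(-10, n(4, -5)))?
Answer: -1933/13 ≈ -148.69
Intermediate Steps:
n(j, C) = C - j
N = -1/13 (N = 1/(-4 + (-5 - 1*4)) = 1/(-4 + (-5 - 4)) = 1/(-4 - 9) = 1/(-13) = -1/13 ≈ -0.076923)
-153 + N*(-56) = -153 - 1/13*(-56) = -153 + 56/13 = -1933/13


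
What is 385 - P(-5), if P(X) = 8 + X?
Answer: 382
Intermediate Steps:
385 - P(-5) = 385 - (8 - 5) = 385 - 1*3 = 385 - 3 = 382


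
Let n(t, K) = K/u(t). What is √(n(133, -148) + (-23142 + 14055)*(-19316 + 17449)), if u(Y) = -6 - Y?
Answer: √327789074281/139 ≈ 4118.9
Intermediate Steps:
n(t, K) = K/(-6 - t)
√(n(133, -148) + (-23142 + 14055)*(-19316 + 17449)) = √(-1*(-148)/(6 + 133) + (-23142 + 14055)*(-19316 + 17449)) = √(-1*(-148)/139 - 9087*(-1867)) = √(-1*(-148)*1/139 + 16965429) = √(148/139 + 16965429) = √(2358194779/139) = √327789074281/139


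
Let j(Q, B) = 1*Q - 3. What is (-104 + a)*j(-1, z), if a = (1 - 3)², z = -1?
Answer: 400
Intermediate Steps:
a = 4 (a = (-2)² = 4)
j(Q, B) = -3 + Q (j(Q, B) = Q - 3 = -3 + Q)
(-104 + a)*j(-1, z) = (-104 + 4)*(-3 - 1) = -100*(-4) = 400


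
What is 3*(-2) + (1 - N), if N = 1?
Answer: -6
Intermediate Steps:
3*(-2) + (1 - N) = 3*(-2) + (1 - 1*1) = -6 + (1 - 1) = -6 + 0 = -6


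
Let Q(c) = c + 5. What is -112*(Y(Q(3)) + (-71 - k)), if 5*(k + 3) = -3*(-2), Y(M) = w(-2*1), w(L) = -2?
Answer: 39872/5 ≈ 7974.4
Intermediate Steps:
Q(c) = 5 + c
Y(M) = -2
k = -9/5 (k = -3 + (-3*(-2))/5 = -3 + (1/5)*6 = -3 + 6/5 = -9/5 ≈ -1.8000)
-112*(Y(Q(3)) + (-71 - k)) = -112*(-2 + (-71 - 1*(-9/5))) = -112*(-2 + (-71 + 9/5)) = -112*(-2 - 346/5) = -112*(-356/5) = 39872/5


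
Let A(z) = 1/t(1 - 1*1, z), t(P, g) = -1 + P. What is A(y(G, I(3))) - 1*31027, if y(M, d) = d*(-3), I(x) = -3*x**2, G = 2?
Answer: -31028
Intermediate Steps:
y(M, d) = -3*d
A(z) = -1 (A(z) = 1/(-1 + (1 - 1*1)) = 1/(-1 + (1 - 1)) = 1/(-1 + 0) = 1/(-1) = -1)
A(y(G, I(3))) - 1*31027 = -1 - 1*31027 = -1 - 31027 = -31028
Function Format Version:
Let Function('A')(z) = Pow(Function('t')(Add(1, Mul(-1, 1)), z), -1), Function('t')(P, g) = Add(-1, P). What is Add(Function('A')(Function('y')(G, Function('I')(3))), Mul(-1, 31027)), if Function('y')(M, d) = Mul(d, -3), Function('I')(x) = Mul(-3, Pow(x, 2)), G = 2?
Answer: -31028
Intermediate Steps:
Function('y')(M, d) = Mul(-3, d)
Function('A')(z) = -1 (Function('A')(z) = Pow(Add(-1, Add(1, Mul(-1, 1))), -1) = Pow(Add(-1, Add(1, -1)), -1) = Pow(Add(-1, 0), -1) = Pow(-1, -1) = -1)
Add(Function('A')(Function('y')(G, Function('I')(3))), Mul(-1, 31027)) = Add(-1, Mul(-1, 31027)) = Add(-1, -31027) = -31028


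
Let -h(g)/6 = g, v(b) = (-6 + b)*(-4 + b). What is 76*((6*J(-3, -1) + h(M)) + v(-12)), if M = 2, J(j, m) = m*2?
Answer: 20064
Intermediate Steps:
J(j, m) = 2*m
h(g) = -6*g
76*((6*J(-3, -1) + h(M)) + v(-12)) = 76*((6*(2*(-1)) - 6*2) + (24 + (-12)**2 - 10*(-12))) = 76*((6*(-2) - 12) + (24 + 144 + 120)) = 76*((-12 - 12) + 288) = 76*(-24 + 288) = 76*264 = 20064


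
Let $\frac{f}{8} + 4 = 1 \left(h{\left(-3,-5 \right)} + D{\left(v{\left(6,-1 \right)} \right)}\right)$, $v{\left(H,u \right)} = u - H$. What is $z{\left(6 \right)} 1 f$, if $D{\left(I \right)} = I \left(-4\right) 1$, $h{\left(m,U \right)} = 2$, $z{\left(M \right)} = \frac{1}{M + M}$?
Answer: $\frac{52}{3} \approx 17.333$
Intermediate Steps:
$z{\left(M \right)} = \frac{1}{2 M}$
$D{\left(I \right)} = - 4 I$ ($D{\left(I \right)} = - 4 I 1 = - 4 I$)
$f = 208$ ($f = -32 + 8 \cdot 1 \left(2 - 4 \left(-1 - 6\right)\right) = -32 + 8 \cdot 1 \left(2 - -28\right) = -32 + 8 \cdot 1 \left(2 + 28\right) = -32 + 8 \cdot 1 \cdot 30 = -32 + 8 \cdot 30 = -32 + 240 = 208$)
$z{\left(6 \right)} 1 f = \frac{1}{2 \cdot 6} \cdot 1 \cdot 208 = \frac{1}{2} \cdot \frac{1}{6} \cdot 1 \cdot 208 = \frac{1}{12} \cdot 1 \cdot 208 = \frac{1}{12} \cdot 208 = \frac{52}{3}$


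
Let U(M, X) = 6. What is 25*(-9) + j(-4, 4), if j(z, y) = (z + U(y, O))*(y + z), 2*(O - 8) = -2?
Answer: -225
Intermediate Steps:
O = 7 (O = 8 + (½)*(-2) = 8 - 1 = 7)
j(z, y) = (6 + z)*(y + z) (j(z, y) = (z + 6)*(y + z) = (6 + z)*(y + z))
25*(-9) + j(-4, 4) = 25*(-9) + ((-4)² + 6*4 + 6*(-4) + 4*(-4)) = -225 + (16 + 24 - 24 - 16) = -225 + 0 = -225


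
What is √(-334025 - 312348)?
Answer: I*√646373 ≈ 803.97*I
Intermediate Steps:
√(-334025 - 312348) = √(-646373) = I*√646373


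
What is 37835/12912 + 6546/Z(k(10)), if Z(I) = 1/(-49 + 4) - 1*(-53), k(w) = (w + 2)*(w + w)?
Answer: 243355405/1923888 ≈ 126.49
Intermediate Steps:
k(w) = 2*w*(2 + w) (k(w) = (2 + w)*(2*w) = 2*w*(2 + w))
Z(I) = 2384/45 (Z(I) = 1/(-45) + 53 = -1/45 + 53 = 2384/45)
37835/12912 + 6546/Z(k(10)) = 37835/12912 + 6546/(2384/45) = 37835*(1/12912) + 6546*(45/2384) = 37835/12912 + 147285/1192 = 243355405/1923888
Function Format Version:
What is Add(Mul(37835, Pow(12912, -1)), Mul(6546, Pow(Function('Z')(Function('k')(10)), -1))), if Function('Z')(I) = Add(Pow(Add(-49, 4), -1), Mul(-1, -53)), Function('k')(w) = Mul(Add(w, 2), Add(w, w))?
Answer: Rational(243355405, 1923888) ≈ 126.49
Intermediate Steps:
Function('k')(w) = Mul(2, w, Add(2, w)) (Function('k')(w) = Mul(Add(2, w), Mul(2, w)) = Mul(2, w, Add(2, w)))
Function('Z')(I) = Rational(2384, 45) (Function('Z')(I) = Add(Pow(-45, -1), 53) = Add(Rational(-1, 45), 53) = Rational(2384, 45))
Add(Mul(37835, Pow(12912, -1)), Mul(6546, Pow(Function('Z')(Function('k')(10)), -1))) = Add(Mul(37835, Pow(12912, -1)), Mul(6546, Pow(Rational(2384, 45), -1))) = Add(Mul(37835, Rational(1, 12912)), Mul(6546, Rational(45, 2384))) = Add(Rational(37835, 12912), Rational(147285, 1192)) = Rational(243355405, 1923888)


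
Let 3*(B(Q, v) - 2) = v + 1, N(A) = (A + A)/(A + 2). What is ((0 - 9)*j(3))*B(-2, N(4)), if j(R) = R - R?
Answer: 0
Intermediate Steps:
N(A) = 2*A/(2 + A) (N(A) = (2*A)/(2 + A) = 2*A/(2 + A))
j(R) = 0
B(Q, v) = 7/3 + v/3 (B(Q, v) = 2 + (v + 1)/3 = 2 + (1 + v)/3 = 2 + (1/3 + v/3) = 7/3 + v/3)
((0 - 9)*j(3))*B(-2, N(4)) = ((0 - 9)*0)*(7/3 + (2*4/(2 + 4))/3) = (-9*0)*(7/3 + (2*4/6)/3) = 0*(7/3 + (2*4*(1/6))/3) = 0*(7/3 + (1/3)*(4/3)) = 0*(7/3 + 4/9) = 0*(25/9) = 0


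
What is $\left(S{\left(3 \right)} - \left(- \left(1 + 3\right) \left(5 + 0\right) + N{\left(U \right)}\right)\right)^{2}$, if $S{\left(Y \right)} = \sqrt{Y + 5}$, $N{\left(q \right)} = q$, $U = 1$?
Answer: $369 + 76 \sqrt{2} \approx 476.48$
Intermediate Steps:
$S{\left(Y \right)} = \sqrt{5 + Y}$
$\left(S{\left(3 \right)} - \left(- \left(1 + 3\right) \left(5 + 0\right) + N{\left(U \right)}\right)\right)^{2} = \left(\sqrt{5 + 3} - \left(1 - \left(1 + 3\right) \left(5 + 0\right)\right)\right)^{2} = \left(\sqrt{8} + \left(\left(4 \cdot 5 + 0\right) - 1\right)\right)^{2} = \left(2 \sqrt{2} + \left(\left(20 + 0\right) - 1\right)\right)^{2} = \left(2 \sqrt{2} + \left(20 - 1\right)\right)^{2} = \left(2 \sqrt{2} + 19\right)^{2} = \left(19 + 2 \sqrt{2}\right)^{2}$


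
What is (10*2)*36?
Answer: 720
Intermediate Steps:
(10*2)*36 = 20*36 = 720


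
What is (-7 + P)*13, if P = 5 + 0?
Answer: -26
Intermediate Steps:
P = 5
(-7 + P)*13 = (-7 + 5)*13 = -2*13 = -26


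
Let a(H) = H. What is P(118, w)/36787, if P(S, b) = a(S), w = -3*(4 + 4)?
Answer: 118/36787 ≈ 0.0032077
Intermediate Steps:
w = -24 (w = -3*8 = -24)
P(S, b) = S
P(118, w)/36787 = 118/36787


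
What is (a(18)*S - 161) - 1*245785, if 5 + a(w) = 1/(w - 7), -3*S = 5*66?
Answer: -245406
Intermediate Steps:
S = -110 (S = -5*66/3 = -⅓*330 = -110)
a(w) = -5 + 1/(-7 + w) (a(w) = -5 + 1/(w - 7) = -5 + 1/(-7 + w))
(a(18)*S - 161) - 1*245785 = (((36 - 5*18)/(-7 + 18))*(-110) - 161) - 1*245785 = (((36 - 90)/11)*(-110) - 161) - 245785 = (((1/11)*(-54))*(-110) - 161) - 245785 = (-54/11*(-110) - 161) - 245785 = (540 - 161) - 245785 = 379 - 245785 = -245406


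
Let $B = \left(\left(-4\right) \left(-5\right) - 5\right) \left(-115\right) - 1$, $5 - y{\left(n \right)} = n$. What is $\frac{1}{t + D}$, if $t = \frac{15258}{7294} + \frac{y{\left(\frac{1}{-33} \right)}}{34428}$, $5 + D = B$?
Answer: $- \frac{2071722114}{3581816931635} \approx -0.0005784$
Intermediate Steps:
$y{\left(n \right)} = 5 - n$
$B = -1726$ ($B = \left(20 - 5\right) \left(-115\right) - 1 = 15 \left(-115\right) - 1 = -1725 - 1 = -1726$)
$D = -1731$ ($D = -5 - 1726 = -1731$)
$t = \frac{4334047699}{2071722114}$ ($t = \frac{15258}{7294} + \frac{5 - \frac{1}{-33}}{34428} = 15258 \cdot \frac{1}{7294} + \left(5 - - \frac{1}{33}\right) \frac{1}{34428} = \frac{7629}{3647} + \left(5 + \frac{1}{33}\right) \frac{1}{34428} = \frac{7629}{3647} + \frac{166}{33} \cdot \frac{1}{34428} = \frac{7629}{3647} + \frac{83}{568062} = \frac{4334047699}{2071722114} \approx 2.092$)
$\frac{1}{t + D} = \frac{1}{\frac{4334047699}{2071722114} - 1731} = \frac{1}{- \frac{3581816931635}{2071722114}} = - \frac{2071722114}{3581816931635}$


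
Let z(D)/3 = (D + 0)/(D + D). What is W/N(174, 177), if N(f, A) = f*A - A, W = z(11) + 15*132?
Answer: 1321/20414 ≈ 0.064710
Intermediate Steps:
z(D) = 3/2 (z(D) = 3*((D + 0)/(D + D)) = 3*(D/((2*D))) = 3*(D*(1/(2*D))) = 3*(½) = 3/2)
W = 3963/2 (W = 3/2 + 15*132 = 3/2 + 1980 = 3963/2 ≈ 1981.5)
N(f, A) = -A + A*f (N(f, A) = A*f - A = -A + A*f)
W/N(174, 177) = 3963/(2*((177*(-1 + 174)))) = 3963/(2*((177*173))) = (3963/2)/30621 = (3963/2)*(1/30621) = 1321/20414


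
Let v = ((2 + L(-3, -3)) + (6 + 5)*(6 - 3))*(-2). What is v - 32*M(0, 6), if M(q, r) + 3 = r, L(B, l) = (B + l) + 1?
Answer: -156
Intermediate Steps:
L(B, l) = 1 + B + l
M(q, r) = -3 + r
v = -60 (v = ((2 + (1 - 3 - 3)) + (6 + 5)*(6 - 3))*(-2) = ((2 - 5) + 11*3)*(-2) = (-3 + 33)*(-2) = 30*(-2) = -60)
v - 32*M(0, 6) = -60 - 32*(-3 + 6) = -60 - 32*3 = -60 - 96 = -156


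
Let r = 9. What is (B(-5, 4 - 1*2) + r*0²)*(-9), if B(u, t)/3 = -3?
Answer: 81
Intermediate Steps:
B(u, t) = -9 (B(u, t) = 3*(-3) = -9)
(B(-5, 4 - 1*2) + r*0²)*(-9) = (-9 + 9*0²)*(-9) = (-9 + 9*0)*(-9) = (-9 + 0)*(-9) = -9*(-9) = 81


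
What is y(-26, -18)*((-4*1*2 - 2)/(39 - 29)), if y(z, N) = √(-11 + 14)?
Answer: -√3 ≈ -1.7320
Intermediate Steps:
y(z, N) = √3
y(-26, -18)*((-4*1*2 - 2)/(39 - 29)) = √3*((-4*1*2 - 2)/(39 - 29)) = √3*((-4*2 - 2)/10) = √3*((-8 - 2)*(⅒)) = √3*(-10*⅒) = √3*(-1) = -√3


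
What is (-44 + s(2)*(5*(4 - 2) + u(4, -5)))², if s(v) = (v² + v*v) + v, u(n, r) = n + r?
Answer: 2116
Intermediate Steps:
s(v) = v + 2*v² (s(v) = (v² + v²) + v = 2*v² + v = v + 2*v²)
(-44 + s(2)*(5*(4 - 2) + u(4, -5)))² = (-44 + (2*(1 + 2*2))*(5*(4 - 2) + (4 - 5)))² = (-44 + (2*(1 + 4))*(5*2 - 1))² = (-44 + (2*5)*(10 - 1))² = (-44 + 10*9)² = (-44 + 90)² = 46² = 2116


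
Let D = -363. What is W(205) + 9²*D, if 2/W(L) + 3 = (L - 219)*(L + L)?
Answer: -168861431/5743 ≈ -29403.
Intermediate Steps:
W(L) = 2/(-3 + 2*L*(-219 + L)) (W(L) = 2/(-3 + (L - 219)*(L + L)) = 2/(-3 + (-219 + L)*(2*L)) = 2/(-3 + 2*L*(-219 + L)))
W(205) + 9²*D = 2/(-3 - 438*205 + 2*205²) + 9²*(-363) = 2/(-3 - 89790 + 2*42025) + 81*(-363) = 2/(-3 - 89790 + 84050) - 29403 = 2/(-5743) - 29403 = 2*(-1/5743) - 29403 = -2/5743 - 29403 = -168861431/5743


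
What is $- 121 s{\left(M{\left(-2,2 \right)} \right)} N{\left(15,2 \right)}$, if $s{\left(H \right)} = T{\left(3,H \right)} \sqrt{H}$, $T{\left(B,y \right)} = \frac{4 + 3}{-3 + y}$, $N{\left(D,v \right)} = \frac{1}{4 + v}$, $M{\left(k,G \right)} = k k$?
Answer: $- \frac{847}{3} \approx -282.33$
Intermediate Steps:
$M{\left(k,G \right)} = k^{2}$
$T{\left(B,y \right)} = \frac{7}{-3 + y}$
$s{\left(H \right)} = \frac{7 \sqrt{H}}{-3 + H}$ ($s{\left(H \right)} = \frac{7}{-3 + H} \sqrt{H} = \frac{7 \sqrt{H}}{-3 + H}$)
$- 121 s{\left(M{\left(-2,2 \right)} \right)} N{\left(15,2 \right)} = \frac{\left(-121\right) \frac{7 \sqrt{\left(-2\right)^{2}}}{-3 + \left(-2\right)^{2}}}{4 + 2} = \frac{\left(-121\right) \frac{7 \sqrt{4}}{-3 + 4}}{6} = - 121 \cdot 7 \cdot 2 \cdot 1^{-1} \cdot \frac{1}{6} = - 121 \cdot 7 \cdot 2 \cdot 1 \cdot \frac{1}{6} = \left(-121\right) 14 \cdot \frac{1}{6} = \left(-1694\right) \frac{1}{6} = - \frac{847}{3}$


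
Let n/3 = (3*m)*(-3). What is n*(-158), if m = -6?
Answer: -25596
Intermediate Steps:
n = 162 (n = 3*((3*(-6))*(-3)) = 3*(-18*(-3)) = 3*54 = 162)
n*(-158) = 162*(-158) = -25596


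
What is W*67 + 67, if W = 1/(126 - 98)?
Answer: 1943/28 ≈ 69.393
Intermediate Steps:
W = 1/28 ≈ 0.035714
W*67 + 67 = (1/28)*67 + 67 = 67/28 + 67 = 1943/28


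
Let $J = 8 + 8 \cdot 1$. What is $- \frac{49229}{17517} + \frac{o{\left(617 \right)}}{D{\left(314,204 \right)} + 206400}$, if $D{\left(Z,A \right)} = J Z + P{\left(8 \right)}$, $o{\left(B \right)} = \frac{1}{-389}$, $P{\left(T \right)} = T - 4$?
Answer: $- \frac{1349621114395}{480231427788} \approx -2.8104$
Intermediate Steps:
$P{\left(T \right)} = -4 + T$
$o{\left(B \right)} = - \frac{1}{389}$
$J = 16$ ($J = 8 + 8 = 16$)
$D{\left(Z,A \right)} = 4 + 16 Z$ ($D{\left(Z,A \right)} = 16 Z + \left(-4 + 8\right) = 16 Z + 4 = 4 + 16 Z$)
$- \frac{49229}{17517} + \frac{o{\left(617 \right)}}{D{\left(314,204 \right)} + 206400} = - \frac{49229}{17517} - \frac{1}{389 \left(\left(4 + 16 \cdot 314\right) + 206400\right)} = \left(-49229\right) \frac{1}{17517} - \frac{1}{389 \left(\left(4 + 5024\right) + 206400\right)} = - \frac{49229}{17517} - \frac{1}{389 \left(5028 + 206400\right)} = - \frac{49229}{17517} - \frac{1}{389 \cdot 211428} = - \frac{49229}{17517} - \frac{1}{82245492} = - \frac{1349621114395}{480231427788}$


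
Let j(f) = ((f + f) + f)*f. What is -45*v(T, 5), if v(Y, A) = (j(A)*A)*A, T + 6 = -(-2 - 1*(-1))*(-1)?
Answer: -84375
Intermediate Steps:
j(f) = 3*f² (j(f) = (2*f + f)*f = (3*f)*f = 3*f²)
T = -7 (T = -6 - (-2 - 1*(-1))*(-1) = -6 - (-2 + 1)*(-1) = -6 - 1*(-1)*(-1) = -6 + 1*(-1) = -6 - 1 = -7)
v(Y, A) = 3*A⁴ (v(Y, A) = ((3*A²)*A)*A = (3*A³)*A = 3*A⁴)
-45*v(T, 5) = -135*5⁴ = -135*625 = -45*1875 = -84375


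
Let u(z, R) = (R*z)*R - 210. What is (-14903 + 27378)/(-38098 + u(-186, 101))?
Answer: -12475/1935694 ≈ -0.0064447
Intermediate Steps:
u(z, R) = -210 + z*R² (u(z, R) = z*R² - 210 = -210 + z*R²)
(-14903 + 27378)/(-38098 + u(-186, 101)) = (-14903 + 27378)/(-38098 + (-210 - 186*101²)) = 12475/(-38098 + (-210 - 186*10201)) = 12475/(-38098 + (-210 - 1897386)) = 12475/(-38098 - 1897596) = 12475/(-1935694) = 12475*(-1/1935694) = -12475/1935694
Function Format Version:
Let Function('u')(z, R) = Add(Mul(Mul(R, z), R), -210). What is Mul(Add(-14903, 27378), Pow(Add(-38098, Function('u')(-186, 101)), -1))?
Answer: Rational(-12475, 1935694) ≈ -0.0064447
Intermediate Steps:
Function('u')(z, R) = Add(-210, Mul(z, Pow(R, 2))) (Function('u')(z, R) = Add(Mul(z, Pow(R, 2)), -210) = Add(-210, Mul(z, Pow(R, 2))))
Mul(Add(-14903, 27378), Pow(Add(-38098, Function('u')(-186, 101)), -1)) = Mul(Add(-14903, 27378), Pow(Add(-38098, Add(-210, Mul(-186, Pow(101, 2)))), -1)) = Mul(12475, Pow(Add(-38098, Add(-210, Mul(-186, 10201))), -1)) = Mul(12475, Pow(Add(-38098, Add(-210, -1897386)), -1)) = Mul(12475, Pow(Add(-38098, -1897596), -1)) = Mul(12475, Pow(-1935694, -1)) = Mul(12475, Rational(-1, 1935694)) = Rational(-12475, 1935694)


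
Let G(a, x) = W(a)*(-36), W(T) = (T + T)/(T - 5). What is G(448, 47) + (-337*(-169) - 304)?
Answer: 25063251/443 ≈ 56576.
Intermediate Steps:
W(T) = 2*T/(-5 + T) (W(T) = (2*T)/(-5 + T) = 2*T/(-5 + T))
G(a, x) = -72*a/(-5 + a) (G(a, x) = (2*a/(-5 + a))*(-36) = -72*a/(-5 + a))
G(448, 47) + (-337*(-169) - 304) = -72*448/(-5 + 448) + (-337*(-169) - 304) = -72*448/443 + (56953 - 304) = -72*448*1/443 + 56649 = -32256/443 + 56649 = 25063251/443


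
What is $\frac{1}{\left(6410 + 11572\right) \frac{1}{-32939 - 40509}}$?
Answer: $- \frac{36724}{8991} \approx -4.0845$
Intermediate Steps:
$\frac{1}{\left(6410 + 11572\right) \frac{1}{-32939 - 40509}} = \frac{1}{17982 \frac{1}{-73448}} = \frac{1}{17982 \left(- \frac{1}{73448}\right)} = \frac{1}{- \frac{8991}{36724}} = - \frac{36724}{8991}$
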